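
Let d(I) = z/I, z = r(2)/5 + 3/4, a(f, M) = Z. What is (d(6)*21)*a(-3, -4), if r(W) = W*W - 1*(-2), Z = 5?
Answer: 273/8 ≈ 34.125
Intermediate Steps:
a(f, M) = 5
r(W) = 2 + W² (r(W) = W² + 2 = 2 + W²)
z = 39/20 (z = (2 + 2²)/5 + 3/4 = (2 + 4)*(⅕) + 3*(¼) = 6*(⅕) + ¾ = 6/5 + ¾ = 39/20 ≈ 1.9500)
d(I) = 39/(20*I)
(d(6)*21)*a(-3, -4) = (((39/20)/6)*21)*5 = (((39/20)*(⅙))*21)*5 = ((13/40)*21)*5 = (273/40)*5 = 273/8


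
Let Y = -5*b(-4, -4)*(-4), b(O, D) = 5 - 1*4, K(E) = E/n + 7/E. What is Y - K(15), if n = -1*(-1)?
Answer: 68/15 ≈ 4.5333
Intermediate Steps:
n = 1
K(E) = E + 7/E (K(E) = E/1 + 7/E = E*1 + 7/E = E + 7/E)
b(O, D) = 1 (b(O, D) = 5 - 4 = 1)
Y = 20 (Y = -5*1*(-4) = -5*(-4) = 20)
Y - K(15) = 20 - (15 + 7/15) = 20 - 1*232/15 = 20 - 232/15 = 68/15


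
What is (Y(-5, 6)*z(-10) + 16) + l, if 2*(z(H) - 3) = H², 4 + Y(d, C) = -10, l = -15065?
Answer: -15791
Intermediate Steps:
Y(d, C) = -14 (Y(d, C) = -4 - 10 = -14)
z(H) = 3 + H²/2
(Y(-5, 6)*z(-10) + 16) + l = (-14*(3 + (½)*(-10)²) + 16) - 15065 = (-14*(3 + (½)*100) + 16) - 15065 = (-14*(3 + 50) + 16) - 15065 = (-14*53 + 16) - 15065 = (-742 + 16) - 15065 = -726 - 15065 = -15791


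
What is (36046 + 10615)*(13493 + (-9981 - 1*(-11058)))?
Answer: 679850770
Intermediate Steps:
(36046 + 10615)*(13493 + (-9981 - 1*(-11058))) = 46661*(13493 + (-9981 + 11058)) = 46661*(13493 + 1077) = 46661*14570 = 679850770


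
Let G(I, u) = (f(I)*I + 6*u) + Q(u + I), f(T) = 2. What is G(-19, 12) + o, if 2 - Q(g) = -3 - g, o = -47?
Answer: -15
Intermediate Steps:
Q(g) = 5 + g (Q(g) = 2 - (-3 - g) = 2 + (3 + g) = 5 + g)
G(I, u) = 5 + 3*I + 7*u (G(I, u) = (2*I + 6*u) + (5 + (u + I)) = (2*I + 6*u) + (5 + (I + u)) = (2*I + 6*u) + (5 + I + u) = 5 + 3*I + 7*u)
G(-19, 12) + o = (5 + 3*(-19) + 7*12) - 47 = (5 - 57 + 84) - 47 = 32 - 47 = -15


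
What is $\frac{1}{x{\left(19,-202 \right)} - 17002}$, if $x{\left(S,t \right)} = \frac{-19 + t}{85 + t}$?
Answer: $- \frac{9}{153001} \approx -5.8823 \cdot 10^{-5}$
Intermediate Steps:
$x{\left(S,t \right)} = \frac{-19 + t}{85 + t}$
$\frac{1}{x{\left(19,-202 \right)} - 17002} = \frac{1}{\frac{-19 - 202}{85 - 202} - 17002} = \frac{1}{\frac{1}{-117} \left(-221\right) - 17002} = \frac{1}{\left(- \frac{1}{117}\right) \left(-221\right) - 17002} = \frac{1}{\frac{17}{9} - 17002} = \frac{1}{- \frac{153001}{9}} = - \frac{9}{153001}$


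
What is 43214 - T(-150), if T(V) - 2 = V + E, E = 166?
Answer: 43196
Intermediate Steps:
T(V) = 168 + V (T(V) = 2 + (V + 166) = 2 + (166 + V) = 168 + V)
43214 - T(-150) = 43214 - (168 - 150) = 43214 - 1*18 = 43214 - 18 = 43196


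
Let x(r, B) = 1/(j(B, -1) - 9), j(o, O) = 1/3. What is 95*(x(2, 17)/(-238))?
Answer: 285/6188 ≈ 0.046057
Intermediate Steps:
j(o, O) = ⅓
x(r, B) = -3/26 (x(r, B) = 1/(⅓ - 9) = 1/(-26/3) = -3/26)
95*(x(2, 17)/(-238)) = 95*(-3/26/(-238)) = 95*(-3/26*(-1/238)) = 95*(3/6188) = 285/6188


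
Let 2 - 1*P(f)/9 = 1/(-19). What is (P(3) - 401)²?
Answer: 52823824/361 ≈ 1.4633e+5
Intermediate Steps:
P(f) = 351/19 (P(f) = 18 - 9/(-19) = 18 - 9*(-1)/19 = 18 - 9*(-1/19) = 18 + 9/19 = 351/19)
(P(3) - 401)² = (351/19 - 401)² = (-7268/19)² = 52823824/361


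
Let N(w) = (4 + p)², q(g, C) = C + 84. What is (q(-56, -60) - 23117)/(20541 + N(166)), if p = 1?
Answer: -3299/2938 ≈ -1.1229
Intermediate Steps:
q(g, C) = 84 + C
N(w) = 25 (N(w) = (4 + 1)² = 5² = 25)
(q(-56, -60) - 23117)/(20541 + N(166)) = ((84 - 60) - 23117)/(20541 + 25) = (24 - 23117)/20566 = -23093*1/20566 = -3299/2938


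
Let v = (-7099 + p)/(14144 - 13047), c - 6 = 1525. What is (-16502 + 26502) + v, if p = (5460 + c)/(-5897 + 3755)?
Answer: 23482526951/2349774 ≈ 9993.5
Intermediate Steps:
c = 1531 (c = 6 + 1525 = 1531)
p = -6991/2142 (p = (5460 + 1531)/(-5897 + 3755) = 6991/(-2142) = 6991*(-1/2142) = -6991/2142 ≈ -3.2638)
v = -15213049/2349774 (v = (-7099 - 6991/2142)/(14144 - 13047) = -15213049/2142/1097 = -15213049/2142*1/1097 = -15213049/2349774 ≈ -6.4743)
(-16502 + 26502) + v = (-16502 + 26502) - 15213049/2349774 = 10000 - 15213049/2349774 = 23482526951/2349774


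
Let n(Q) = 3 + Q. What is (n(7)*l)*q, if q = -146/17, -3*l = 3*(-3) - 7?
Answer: -23360/51 ≈ -458.04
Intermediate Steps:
l = 16/3 (l = -(3*(-3) - 7)/3 = -(-9 - 7)/3 = -⅓*(-16) = 16/3 ≈ 5.3333)
q = -146/17 (q = -146*1/17 = -146/17 ≈ -8.5882)
(n(7)*l)*q = ((3 + 7)*(16/3))*(-146/17) = (10*(16/3))*(-146/17) = (160/3)*(-146/17) = -23360/51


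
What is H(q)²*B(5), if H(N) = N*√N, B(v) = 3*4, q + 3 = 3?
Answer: 0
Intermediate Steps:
q = 0 (q = -3 + 3 = 0)
B(v) = 12
H(N) = N^(3/2)
H(q)²*B(5) = (0^(3/2))²*12 = 0²*12 = 0*12 = 0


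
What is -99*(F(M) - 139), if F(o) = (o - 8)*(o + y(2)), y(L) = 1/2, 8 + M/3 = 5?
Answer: -1089/2 ≈ -544.50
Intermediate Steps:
M = -9 (M = -24 + 3*5 = -24 + 15 = -9)
y(L) = ½
F(o) = (½ + o)*(-8 + o) (F(o) = (o - 8)*(o + ½) = (-8 + o)*(½ + o) = (½ + o)*(-8 + o))
-99*(F(M) - 139) = -99*((-4 + (-9)² - 15/2*(-9)) - 139) = -99*((-4 + 81 + 135/2) - 139) = -99*(289/2 - 139) = -99*11/2 = -1089/2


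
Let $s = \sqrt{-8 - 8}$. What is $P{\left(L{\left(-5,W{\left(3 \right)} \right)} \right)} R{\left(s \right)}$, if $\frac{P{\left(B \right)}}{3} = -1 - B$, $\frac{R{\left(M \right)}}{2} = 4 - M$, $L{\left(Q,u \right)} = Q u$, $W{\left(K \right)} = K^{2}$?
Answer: $1056 - 1056 i \approx 1056.0 - 1056.0 i$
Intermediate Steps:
$s = 4 i$ ($s = \sqrt{-16} = 4 i \approx 4.0 i$)
$R{\left(M \right)} = 8 - 2 M$ ($R{\left(M \right)} = 2 \left(4 - M\right) = 8 - 2 M$)
$P{\left(B \right)} = -3 - 3 B$ ($P{\left(B \right)} = 3 \left(-1 - B\right) = -3 - 3 B$)
$P{\left(L{\left(-5,W{\left(3 \right)} \right)} \right)} R{\left(s \right)} = \left(-3 - 3 \left(- 5 \cdot 3^{2}\right)\right) \left(8 - 2 \cdot 4 i\right) = \left(-3 - 3 \left(\left(-5\right) 9\right)\right) \left(8 - 8 i\right) = \left(-3 - -135\right) \left(8 - 8 i\right) = \left(-3 + 135\right) \left(8 - 8 i\right) = 132 \left(8 - 8 i\right) = 1056 - 1056 i$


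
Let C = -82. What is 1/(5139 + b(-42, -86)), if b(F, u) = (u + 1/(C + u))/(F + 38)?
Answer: 672/3467857 ≈ 0.00019378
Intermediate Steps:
b(F, u) = (u + 1/(-82 + u))/(38 + F) (b(F, u) = (u + 1/(-82 + u))/(F + 38) = (u + 1/(-82 + u))/(38 + F))
1/(5139 + b(-42, -86)) = 1/(5139 + (1 + (-86)**2 - 82*(-86))/(-3116 - 82*(-42) + 38*(-86) - 42*(-86))) = 1/(5139 + (1 + 7396 + 7052)/(-3116 + 3444 - 3268 + 3612)) = 1/(5139 + 14449/672) = 1/(3467857/672) = 672/3467857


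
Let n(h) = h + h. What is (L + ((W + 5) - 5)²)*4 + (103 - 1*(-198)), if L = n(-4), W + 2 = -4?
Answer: 413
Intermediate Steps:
W = -6 (W = -2 - 4 = -6)
n(h) = 2*h
L = -8 (L = 2*(-4) = -8)
(L + ((W + 5) - 5)²)*4 + (103 - 1*(-198)) = (-8 + ((-6 + 5) - 5)²)*4 + (103 - 1*(-198)) = (-8 + (-1 - 5)²)*4 + (103 + 198) = (-8 + (-6)²)*4 + 301 = (-8 + 36)*4 + 301 = 28*4 + 301 = 112 + 301 = 413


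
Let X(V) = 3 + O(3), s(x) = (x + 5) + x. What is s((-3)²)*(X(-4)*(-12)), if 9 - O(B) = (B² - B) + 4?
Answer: -552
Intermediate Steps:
O(B) = 5 + B - B² (O(B) = 9 - ((B² - B) + 4) = 9 - (4 + B² - B) = 9 + (-4 + B - B²) = 5 + B - B²)
s(x) = 5 + 2*x (s(x) = (5 + x) + x = 5 + 2*x)
X(V) = 2 (X(V) = 3 + (5 + 3 - 1*3²) = 3 + (5 + 3 - 1*9) = 3 + (5 + 3 - 9) = 3 - 1 = 2)
s((-3)²)*(X(-4)*(-12)) = (5 + 2*(-3)²)*(2*(-12)) = (5 + 2*9)*(-24) = (5 + 18)*(-24) = 23*(-24) = -552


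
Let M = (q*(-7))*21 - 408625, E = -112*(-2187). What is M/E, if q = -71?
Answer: -14221/8748 ≈ -1.6256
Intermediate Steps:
E = 244944
M = -398188 (M = -71*(-7)*21 - 408625 = 497*21 - 408625 = 10437 - 408625 = -398188)
M/E = -398188/244944 = -398188*1/244944 = -14221/8748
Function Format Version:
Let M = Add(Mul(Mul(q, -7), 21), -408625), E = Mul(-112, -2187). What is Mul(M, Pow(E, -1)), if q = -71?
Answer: Rational(-14221, 8748) ≈ -1.6256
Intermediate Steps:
E = 244944
M = -398188 (M = Add(Mul(Mul(-71, -7), 21), -408625) = Add(Mul(497, 21), -408625) = Add(10437, -408625) = -398188)
Mul(M, Pow(E, -1)) = Mul(-398188, Pow(244944, -1)) = Mul(-398188, Rational(1, 244944)) = Rational(-14221, 8748)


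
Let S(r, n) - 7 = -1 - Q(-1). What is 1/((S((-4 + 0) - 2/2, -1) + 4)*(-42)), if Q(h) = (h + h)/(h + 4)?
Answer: -1/448 ≈ -0.0022321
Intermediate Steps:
Q(h) = 2*h/(4 + h) (Q(h) = (2*h)/(4 + h) = 2*h/(4 + h))
S(r, n) = 20/3 (S(r, n) = 7 + (-1 - 2*(-1)/(4 - 1)) = 7 + (-1 - 2*(-1)/3) = 7 + (-1 - 1*(-2/3)) = 7 + (-1 + 2/3) = 7 - 1/3 = 20/3)
1/((S((-4 + 0) - 2/2, -1) + 4)*(-42)) = 1/((20/3 + 4)*(-42)) = 1/((32/3)*(-42)) = 1/(-448) = -1/448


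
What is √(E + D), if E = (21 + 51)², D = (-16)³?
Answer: 8*√17 ≈ 32.985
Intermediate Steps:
D = -4096
E = 5184 (E = 72² = 5184)
√(E + D) = √(5184 - 4096) = √1088 = 8*√17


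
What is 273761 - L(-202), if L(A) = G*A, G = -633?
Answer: 145895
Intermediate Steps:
L(A) = -633*A
273761 - L(-202) = 273761 - (-633)*(-202) = 273761 - 1*127866 = 273761 - 127866 = 145895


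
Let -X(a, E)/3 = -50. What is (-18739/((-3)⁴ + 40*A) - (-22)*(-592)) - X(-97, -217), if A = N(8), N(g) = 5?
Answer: -3720633/281 ≈ -13241.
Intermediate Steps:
X(a, E) = 150 (X(a, E) = -3*(-50) = 150)
A = 5
(-18739/((-3)⁴ + 40*A) - (-22)*(-592)) - X(-97, -217) = (-18739/((-3)⁴ + 40*5) - (-22)*(-592)) - 1*150 = (-18739/(81 + 200) - 1*13024) - 150 = (-18739/281 - 13024) - 150 = -3678483/281 - 150 = -3720633/281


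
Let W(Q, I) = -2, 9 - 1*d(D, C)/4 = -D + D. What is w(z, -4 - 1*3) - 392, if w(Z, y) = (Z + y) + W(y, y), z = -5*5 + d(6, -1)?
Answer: -390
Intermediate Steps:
d(D, C) = 36 (d(D, C) = 36 - 4*(-D + D) = 36 - 4*0 = 36 + 0 = 36)
z = 11 (z = -5*5 + 36 = -25 + 36 = 11)
w(Z, y) = -2 + Z + y (w(Z, y) = (Z + y) - 2 = -2 + Z + y)
w(z, -4 - 1*3) - 392 = (-2 + 11 + (-4 - 1*3)) - 392 = (-2 + 11 + (-4 - 3)) - 392 = (-2 + 11 - 7) - 392 = 2 - 392 = -390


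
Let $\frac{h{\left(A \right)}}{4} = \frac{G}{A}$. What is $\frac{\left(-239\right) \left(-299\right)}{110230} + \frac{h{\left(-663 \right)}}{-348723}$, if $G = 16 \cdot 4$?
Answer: $\frac{16522050741769}{25485545160270} \approx 0.64829$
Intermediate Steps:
$G = 64$
$h{\left(A \right)} = \frac{256}{A}$ ($h{\left(A \right)} = 4 \frac{64}{A} = \frac{256}{A}$)
$\frac{\left(-239\right) \left(-299\right)}{110230} + \frac{h{\left(-663 \right)}}{-348723} = \frac{\left(-239\right) \left(-299\right)}{110230} + \frac{256 \frac{1}{-663}}{-348723} = 71461 \cdot \frac{1}{110230} + 256 \left(- \frac{1}{663}\right) \left(- \frac{1}{348723}\right) = \frac{71461}{110230} - - \frac{256}{231203349} = \frac{71461}{110230} + \frac{256}{231203349} = \frac{16522050741769}{25485545160270}$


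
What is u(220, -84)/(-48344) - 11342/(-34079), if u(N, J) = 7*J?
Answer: 2680925/7771298 ≈ 0.34498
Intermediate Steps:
u(220, -84)/(-48344) - 11342/(-34079) = (7*(-84))/(-48344) - 11342/(-34079) = -588*(-1/48344) - 11342*(-1/34079) = 147/12086 + 214/643 = 2680925/7771298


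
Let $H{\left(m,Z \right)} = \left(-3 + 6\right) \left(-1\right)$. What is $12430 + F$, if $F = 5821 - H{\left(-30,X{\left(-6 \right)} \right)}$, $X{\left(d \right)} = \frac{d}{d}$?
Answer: $18254$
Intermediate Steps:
$X{\left(d \right)} = 1$
$H{\left(m,Z \right)} = -3$ ($H{\left(m,Z \right)} = 3 \left(-1\right) = -3$)
$F = 5824$ ($F = 5821 - -3 = 5821 + 3 = 5824$)
$12430 + F = 12430 + 5824 = 18254$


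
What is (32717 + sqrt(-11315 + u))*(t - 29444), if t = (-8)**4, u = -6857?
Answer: -829310516 - 50696*I*sqrt(4543) ≈ -8.2931e+8 - 3.417e+6*I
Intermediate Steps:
t = 4096
(32717 + sqrt(-11315 + u))*(t - 29444) = (32717 + sqrt(-11315 - 6857))*(4096 - 29444) = (32717 + sqrt(-18172))*(-25348) = (32717 + 2*I*sqrt(4543))*(-25348) = -829310516 - 50696*I*sqrt(4543)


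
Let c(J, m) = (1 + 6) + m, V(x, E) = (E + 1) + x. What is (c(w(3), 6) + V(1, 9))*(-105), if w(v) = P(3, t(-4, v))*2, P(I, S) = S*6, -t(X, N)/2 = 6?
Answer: -2520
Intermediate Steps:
t(X, N) = -12 (t(X, N) = -2*6 = -12)
P(I, S) = 6*S
w(v) = -144 (w(v) = (6*(-12))*2 = -72*2 = -144)
V(x, E) = 1 + E + x (V(x, E) = (1 + E) + x = 1 + E + x)
c(J, m) = 7 + m
(c(w(3), 6) + V(1, 9))*(-105) = ((7 + 6) + (1 + 9 + 1))*(-105) = (13 + 11)*(-105) = 24*(-105) = -2520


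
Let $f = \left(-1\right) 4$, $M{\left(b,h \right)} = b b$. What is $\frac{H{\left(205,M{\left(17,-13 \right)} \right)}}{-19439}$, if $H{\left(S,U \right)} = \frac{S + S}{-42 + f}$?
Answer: $\frac{205}{447097} \approx 0.00045851$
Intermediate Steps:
$M{\left(b,h \right)} = b^{2}$
$f = -4$
$H{\left(S,U \right)} = - \frac{S}{23}$ ($H{\left(S,U \right)} = \frac{S + S}{-42 - 4} = \frac{2 S}{-46} = 2 S \left(- \frac{1}{46}\right) = - \frac{S}{23}$)
$\frac{H{\left(205,M{\left(17,-13 \right)} \right)}}{-19439} = \frac{\left(- \frac{1}{23}\right) 205}{-19439} = \left(- \frac{205}{23}\right) \left(- \frac{1}{19439}\right) = \frac{205}{447097}$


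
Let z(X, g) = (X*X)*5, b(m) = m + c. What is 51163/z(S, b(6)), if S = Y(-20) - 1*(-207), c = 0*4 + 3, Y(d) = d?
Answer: 51163/174845 ≈ 0.29262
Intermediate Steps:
c = 3 (c = 0 + 3 = 3)
b(m) = 3 + m (b(m) = m + 3 = 3 + m)
S = 187 (S = -20 - 1*(-207) = -20 + 207 = 187)
z(X, g) = 5*X² (z(X, g) = X²*5 = 5*X²)
51163/z(S, b(6)) = 51163/((5*187²)) = 51163/((5*34969)) = 51163/174845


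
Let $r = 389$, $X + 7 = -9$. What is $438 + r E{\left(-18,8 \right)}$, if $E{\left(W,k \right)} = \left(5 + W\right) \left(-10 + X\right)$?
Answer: $131920$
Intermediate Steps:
$X = -16$ ($X = -7 - 9 = -16$)
$E{\left(W,k \right)} = -130 - 26 W$ ($E{\left(W,k \right)} = \left(5 + W\right) \left(-10 - 16\right) = \left(5 + W\right) \left(-26\right) = -130 - 26 W$)
$438 + r E{\left(-18,8 \right)} = 438 + 389 \left(-130 - -468\right) = 438 + 389 \left(-130 + 468\right) = 438 + 389 \cdot 338 = 438 + 131482 = 131920$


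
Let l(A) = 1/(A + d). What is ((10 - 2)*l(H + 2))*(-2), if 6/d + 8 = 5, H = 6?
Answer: -8/3 ≈ -2.6667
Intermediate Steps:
d = -2 (d = 6/(-8 + 5) = 6/(-3) = 6*(-⅓) = -2)
l(A) = 1/(-2 + A) (l(A) = 1/(A - 2) = 1/(-2 + A))
((10 - 2)*l(H + 2))*(-2) = ((10 - 2)/(-2 + (6 + 2)))*(-2) = (8/(-2 + 8))*(-2) = (8/6)*(-2) = (8*(⅙))*(-2) = (4/3)*(-2) = -8/3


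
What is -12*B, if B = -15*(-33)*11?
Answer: -65340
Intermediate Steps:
B = 5445 (B = 495*11 = 5445)
-12*B = -12*5445 = -65340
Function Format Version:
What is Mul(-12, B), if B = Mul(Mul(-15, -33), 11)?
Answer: -65340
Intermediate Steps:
B = 5445 (B = Mul(495, 11) = 5445)
Mul(-12, B) = Mul(-12, 5445) = -65340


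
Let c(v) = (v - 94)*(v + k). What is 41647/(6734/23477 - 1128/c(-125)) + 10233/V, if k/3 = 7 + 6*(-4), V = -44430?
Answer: 4651106664570821/28765122370 ≈ 1.6169e+5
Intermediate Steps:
k = -51 (k = 3*(7 + 6*(-4)) = 3*(7 - 24) = 3*(-17) = -51)
c(v) = (-94 + v)*(-51 + v) (c(v) = (v - 94)*(v - 51) = (-94 + v)*(-51 + v))
41647/(6734/23477 - 1128/c(-125)) + 10233/V = 41647/(6734/23477 - 1128/(4794 + (-125)² - 145*(-125))) + 10233/(-44430) = 41647/(6734*(1/23477) - 1128/(4794 + 15625 + 18125)) + 10233*(-1/44430) = 41647/(6734/23477 - 1128/38544) - 3411/14810 = 41647/(6734/23477 - 1128*1/38544) - 3411/14810 = 41647/(6734/23477 - 47/1606) - 3411/14810 = 41647/(9711385/37704062) - 3411/14810 = 41647*(37704062/9711385) - 3411/14810 = 1570261070114/9711385 - 3411/14810 = 4651106664570821/28765122370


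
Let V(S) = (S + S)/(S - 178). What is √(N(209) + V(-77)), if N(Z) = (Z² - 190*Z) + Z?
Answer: √271843770/255 ≈ 64.658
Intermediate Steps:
V(S) = 2*S/(-178 + S) (V(S) = (2*S)/(-178 + S) = 2*S/(-178 + S))
N(Z) = Z² - 189*Z
√(N(209) + V(-77)) = √(209*(-189 + 209) + 2*(-77)/(-178 - 77)) = √(209*20 + 2*(-77)/(-255)) = √(4180 + 2*(-77)*(-1/255)) = √(4180 + 154/255) = √(1066054/255) = √271843770/255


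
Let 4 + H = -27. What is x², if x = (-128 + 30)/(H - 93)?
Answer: 2401/3844 ≈ 0.62461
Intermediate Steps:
H = -31 (H = -4 - 27 = -31)
x = 49/62 (x = (-128 + 30)/(-31 - 93) = -98/(-124) = -98*(-1/124) = 49/62 ≈ 0.79032)
x² = (49/62)² = 2401/3844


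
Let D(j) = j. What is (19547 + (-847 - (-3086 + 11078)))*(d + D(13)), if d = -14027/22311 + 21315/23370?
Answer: 2472139143086/17380269 ≈ 1.4224e+5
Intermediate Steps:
d = 9849865/34760538 (d = -14027*1/22311 + 21315*(1/23370) = -14027/22311 + 1421/1558 = 9849865/34760538 ≈ 0.28336)
(19547 + (-847 - (-3086 + 11078)))*(d + D(13)) = (19547 + (-847 - (-3086 + 11078)))*(9849865/34760538 + 13) = (19547 + (-847 - 1*7992))*(461736859/34760538) = (19547 + (-847 - 7992))*(461736859/34760538) = (19547 - 8839)*(461736859/34760538) = 10708*(461736859/34760538) = 2472139143086/17380269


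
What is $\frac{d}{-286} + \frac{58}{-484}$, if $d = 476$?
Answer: $- \frac{5613}{3146} \approx -1.7842$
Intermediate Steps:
$\frac{d}{-286} + \frac{58}{-484} = \frac{476}{-286} + \frac{58}{-484} = 476 \left(- \frac{1}{286}\right) + 58 \left(- \frac{1}{484}\right) = - \frac{238}{143} - \frac{29}{242} = - \frac{5613}{3146}$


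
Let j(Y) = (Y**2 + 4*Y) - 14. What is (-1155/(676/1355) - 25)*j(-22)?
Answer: -302147675/338 ≈ -8.9393e+5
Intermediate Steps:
j(Y) = -14 + Y**2 + 4*Y
(-1155/(676/1355) - 25)*j(-22) = (-1155/(676/1355) - 25)*(-14 + (-22)**2 + 4*(-22)) = (-1155/(676*(1/1355)) - 25)*(-14 + 484 - 88) = (-1155/676/1355 - 25)*382 = (-1155*1355/676 - 25)*382 = (-1565025/676 - 25)*382 = -1581925/676*382 = -302147675/338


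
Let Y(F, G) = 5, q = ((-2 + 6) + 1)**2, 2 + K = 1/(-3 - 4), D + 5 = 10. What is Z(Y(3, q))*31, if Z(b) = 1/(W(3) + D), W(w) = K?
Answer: 217/20 ≈ 10.850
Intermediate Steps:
D = 5 (D = -5 + 10 = 5)
K = -15/7 (K = -2 + 1/(-3 - 4) = -2 + 1/(-7) = -2 - 1/7 = -15/7 ≈ -2.1429)
W(w) = -15/7
q = 25 (q = (4 + 1)**2 = 5**2 = 25)
Z(b) = 7/20 (Z(b) = 1/(-15/7 + 5) = 1/(20/7) = 7/20)
Z(Y(3, q))*31 = (7/20)*31 = 217/20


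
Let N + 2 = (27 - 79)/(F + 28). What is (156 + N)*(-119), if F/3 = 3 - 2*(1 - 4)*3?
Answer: -18258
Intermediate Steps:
F = 63 (F = 3*(3 - 2*(1 - 4)*3) = 3*(3 - 2*(-3)*3) = 3*(3 + 6*3) = 3*(3 + 18) = 3*21 = 63)
N = -18/7 (N = -2 + (27 - 79)/(63 + 28) = -2 - 52/91 = -2 - 52*1/91 = -2 - 4/7 = -18/7 ≈ -2.5714)
(156 + N)*(-119) = (156 - 18/7)*(-119) = (1074/7)*(-119) = -18258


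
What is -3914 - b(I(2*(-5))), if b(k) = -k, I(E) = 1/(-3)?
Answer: -11743/3 ≈ -3914.3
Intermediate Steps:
I(E) = -⅓
-3914 - b(I(2*(-5))) = -3914 - (-1)*(-1)/3 = -3914 - 1*⅓ = -3914 - ⅓ = -11743/3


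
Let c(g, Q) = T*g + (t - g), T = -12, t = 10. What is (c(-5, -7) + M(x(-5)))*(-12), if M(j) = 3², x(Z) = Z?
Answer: -1008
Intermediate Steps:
M(j) = 9
c(g, Q) = 10 - 13*g (c(g, Q) = -12*g + (10 - g) = 10 - 13*g)
(c(-5, -7) + M(x(-5)))*(-12) = ((10 - 13*(-5)) + 9)*(-12) = ((10 + 65) + 9)*(-12) = (75 + 9)*(-12) = 84*(-12) = -1008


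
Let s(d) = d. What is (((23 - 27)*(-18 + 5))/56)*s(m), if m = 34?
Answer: 221/7 ≈ 31.571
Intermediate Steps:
(((23 - 27)*(-18 + 5))/56)*s(m) = (((23 - 27)*(-18 + 5))/56)*34 = (-4*(-13)*(1/56))*34 = (52*(1/56))*34 = (13/14)*34 = 221/7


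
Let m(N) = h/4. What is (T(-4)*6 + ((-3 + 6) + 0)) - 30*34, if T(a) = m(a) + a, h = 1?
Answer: -2079/2 ≈ -1039.5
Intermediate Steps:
m(N) = ¼ (m(N) = 1/4 = 1*(¼) = ¼)
T(a) = ¼ + a
(T(-4)*6 + ((-3 + 6) + 0)) - 30*34 = ((¼ - 4)*6 + ((-3 + 6) + 0)) - 30*34 = (-15/4*6 + (3 + 0)) - 1020 = (-45/2 + 3) - 1020 = -39/2 - 1020 = -2079/2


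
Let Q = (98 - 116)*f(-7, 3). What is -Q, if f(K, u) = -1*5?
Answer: -90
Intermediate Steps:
f(K, u) = -5
Q = 90 (Q = (98 - 116)*(-5) = -18*(-5) = 90)
-Q = -1*90 = -90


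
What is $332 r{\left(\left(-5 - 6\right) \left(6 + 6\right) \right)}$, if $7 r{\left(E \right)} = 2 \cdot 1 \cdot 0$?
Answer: $0$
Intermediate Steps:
$r{\left(E \right)} = 0$ ($r{\left(E \right)} = \frac{2 \cdot 1 \cdot 0}{7} = \frac{2 \cdot 0}{7} = \frac{1}{7} \cdot 0 = 0$)
$332 r{\left(\left(-5 - 6\right) \left(6 + 6\right) \right)} = 332 \cdot 0 = 0$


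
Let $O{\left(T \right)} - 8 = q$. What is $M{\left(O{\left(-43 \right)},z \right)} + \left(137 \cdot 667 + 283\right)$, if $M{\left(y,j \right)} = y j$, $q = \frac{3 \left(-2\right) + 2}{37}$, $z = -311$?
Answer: $\frac{3300682}{37} \approx 89208.0$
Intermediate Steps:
$q = - \frac{4}{37}$ ($q = \left(-6 + 2\right) \frac{1}{37} = \left(-4\right) \frac{1}{37} = - \frac{4}{37} \approx -0.10811$)
$O{\left(T \right)} = \frac{292}{37}$ ($O{\left(T \right)} = 8 - \frac{4}{37} = \frac{292}{37}$)
$M{\left(y,j \right)} = j y$
$M{\left(O{\left(-43 \right)},z \right)} + \left(137 \cdot 667 + 283\right) = \left(-311\right) \frac{292}{37} + \left(137 \cdot 667 + 283\right) = - \frac{90812}{37} + \left(91379 + 283\right) = - \frac{90812}{37} + 91662 = \frac{3300682}{37}$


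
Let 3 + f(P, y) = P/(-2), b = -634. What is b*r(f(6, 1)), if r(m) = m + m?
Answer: 7608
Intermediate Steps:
f(P, y) = -3 - P/2 (f(P, y) = -3 + P/(-2) = -3 + P*(-½) = -3 - P/2)
r(m) = 2*m
b*r(f(6, 1)) = -1268*(-3 - ½*6) = -1268*(-3 - 3) = -1268*(-6) = -634*(-12) = 7608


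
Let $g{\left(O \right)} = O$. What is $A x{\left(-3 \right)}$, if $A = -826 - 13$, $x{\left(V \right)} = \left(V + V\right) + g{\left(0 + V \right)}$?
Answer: $7551$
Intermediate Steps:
$x{\left(V \right)} = 3 V$ ($x{\left(V \right)} = \left(V + V\right) + \left(0 + V\right) = 2 V + V = 3 V$)
$A = -839$ ($A = -826 - 13 = -839$)
$A x{\left(-3 \right)} = - 839 \cdot 3 \left(-3\right) = \left(-839\right) \left(-9\right) = 7551$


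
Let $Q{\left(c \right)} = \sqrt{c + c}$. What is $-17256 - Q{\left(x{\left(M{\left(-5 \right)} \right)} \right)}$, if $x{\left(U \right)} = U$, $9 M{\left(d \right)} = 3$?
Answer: $-17256 - \frac{\sqrt{6}}{3} \approx -17257.0$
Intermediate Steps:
$M{\left(d \right)} = \frac{1}{3}$ ($M{\left(d \right)} = \frac{1}{9} \cdot 3 = \frac{1}{3}$)
$Q{\left(c \right)} = \sqrt{2} \sqrt{c}$ ($Q{\left(c \right)} = \sqrt{2 c} = \sqrt{2} \sqrt{c}$)
$-17256 - Q{\left(x{\left(M{\left(-5 \right)} \right)} \right)} = -17256 - \frac{\sqrt{2}}{\sqrt{3}} = -17256 - \sqrt{2} \frac{\sqrt{3}}{3} = -17256 - \frac{\sqrt{6}}{3}$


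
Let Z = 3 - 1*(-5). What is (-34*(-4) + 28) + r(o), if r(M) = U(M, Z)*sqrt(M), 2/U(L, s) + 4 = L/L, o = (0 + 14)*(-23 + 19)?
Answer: 164 - 4*I*sqrt(14)/3 ≈ 164.0 - 4.9889*I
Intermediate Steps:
Z = 8 (Z = 3 + 5 = 8)
o = -56 (o = 14*(-4) = -56)
U(L, s) = -2/3 (U(L, s) = 2/(-4 + L/L) = 2/(-4 + 1) = 2/(-3) = 2*(-1/3) = -2/3)
r(M) = -2*sqrt(M)/3
(-34*(-4) + 28) + r(o) = (-34*(-4) + 28) - 4*I*sqrt(14)/3 = (136 + 28) - 4*I*sqrt(14)/3 = 164 - 4*I*sqrt(14)/3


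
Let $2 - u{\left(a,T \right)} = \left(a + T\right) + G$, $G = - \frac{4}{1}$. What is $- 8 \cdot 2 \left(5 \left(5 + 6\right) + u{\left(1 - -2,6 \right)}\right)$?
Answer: $-832$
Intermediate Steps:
$G = -4$ ($G = \left(-4\right) 1 = -4$)
$u{\left(a,T \right)} = 6 - T - a$ ($u{\left(a,T \right)} = 2 - \left(\left(a + T\right) - 4\right) = 2 - \left(\left(T + a\right) - 4\right) = 2 - \left(-4 + T + a\right) = 6 - T - a$)
$- 8 \cdot 2 \left(5 \left(5 + 6\right) + u{\left(1 - -2,6 \right)}\right) = - 8 \cdot 2 \left(5 \left(5 + 6\right) - \left(1 + 2\right)\right) = - 8 \cdot 2 \left(5 \cdot 11 - 3\right) = - 8 \cdot 2 \left(55 - 3\right) = - 8 \cdot 2 \cdot 52 = \left(-8\right) 104 = -832$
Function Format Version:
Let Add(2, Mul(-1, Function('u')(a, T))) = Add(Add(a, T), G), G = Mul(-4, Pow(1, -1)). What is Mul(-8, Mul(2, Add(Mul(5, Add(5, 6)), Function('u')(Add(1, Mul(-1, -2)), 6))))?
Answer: -832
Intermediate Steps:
G = -4 (G = Mul(-4, 1) = -4)
Function('u')(a, T) = Add(6, Mul(-1, T), Mul(-1, a)) (Function('u')(a, T) = Add(2, Mul(-1, Add(Add(a, T), -4))) = Add(2, Mul(-1, Add(Add(T, a), -4))) = Add(2, Mul(-1, Add(-4, T, a))) = Add(2, Add(4, Mul(-1, T), Mul(-1, a))) = Add(6, Mul(-1, T), Mul(-1, a)))
Mul(-8, Mul(2, Add(Mul(5, Add(5, 6)), Function('u')(Add(1, Mul(-1, -2)), 6)))) = Mul(-8, Mul(2, Add(Mul(5, Add(5, 6)), Add(6, Mul(-1, 6), Mul(-1, Add(1, Mul(-1, -2))))))) = Mul(-8, Mul(2, Add(Mul(5, 11), Add(6, -6, Mul(-1, Add(1, 2)))))) = Mul(-8, Mul(2, Add(55, Add(6, -6, Mul(-1, 3))))) = Mul(-8, Mul(2, Add(55, Add(6, -6, -3)))) = Mul(-8, Mul(2, Add(55, -3))) = Mul(-8, Mul(2, 52)) = Mul(-8, 104) = -832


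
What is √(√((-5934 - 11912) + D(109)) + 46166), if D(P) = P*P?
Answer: √(46166 + I*√5965) ≈ 214.86 + 0.18*I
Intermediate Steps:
D(P) = P²
√(√((-5934 - 11912) + D(109)) + 46166) = √(√((-5934 - 11912) + 109²) + 46166) = √(√(-17846 + 11881) + 46166) = √(√(-5965) + 46166) = √(I*√5965 + 46166) = √(46166 + I*√5965)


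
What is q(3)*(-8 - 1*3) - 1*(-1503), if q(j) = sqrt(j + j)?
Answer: 1503 - 11*sqrt(6) ≈ 1476.1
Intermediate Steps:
q(j) = sqrt(2)*sqrt(j) (q(j) = sqrt(2*j) = sqrt(2)*sqrt(j))
q(3)*(-8 - 1*3) - 1*(-1503) = (sqrt(2)*sqrt(3))*(-8 - 1*3) - 1*(-1503) = sqrt(6)*(-8 - 3) + 1503 = sqrt(6)*(-11) + 1503 = -11*sqrt(6) + 1503 = 1503 - 11*sqrt(6)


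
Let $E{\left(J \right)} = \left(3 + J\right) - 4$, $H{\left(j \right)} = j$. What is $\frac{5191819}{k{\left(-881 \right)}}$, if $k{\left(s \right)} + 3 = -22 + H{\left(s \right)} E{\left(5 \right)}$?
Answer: $- \frac{5191819}{3549} \approx -1462.9$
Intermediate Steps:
$E{\left(J \right)} = -1 + J$
$k{\left(s \right)} = -25 + 4 s$ ($k{\left(s \right)} = -3 + \left(-22 + s \left(-1 + 5\right)\right) = -3 + \left(-22 + s 4\right) = -3 + \left(-22 + 4 s\right) = -25 + 4 s$)
$\frac{5191819}{k{\left(-881 \right)}} = \frac{5191819}{-25 + 4 \left(-881\right)} = \frac{5191819}{-25 - 3524} = \frac{5191819}{-3549} = 5191819 \left(- \frac{1}{3549}\right) = - \frac{5191819}{3549}$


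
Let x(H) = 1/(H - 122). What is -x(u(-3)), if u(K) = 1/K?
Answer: 3/367 ≈ 0.0081744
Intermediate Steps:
x(H) = 1/(-122 + H)
-x(u(-3)) = -1/(-122 + 1/(-3)) = -1/(-122 - ⅓) = -1/(-367/3) = -1*(-3/367) = 3/367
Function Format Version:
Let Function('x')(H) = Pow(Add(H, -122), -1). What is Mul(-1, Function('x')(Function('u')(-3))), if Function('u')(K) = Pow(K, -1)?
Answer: Rational(3, 367) ≈ 0.0081744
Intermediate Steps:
Function('x')(H) = Pow(Add(-122, H), -1)
Mul(-1, Function('x')(Function('u')(-3))) = Mul(-1, Pow(Add(-122, Pow(-3, -1)), -1)) = Mul(-1, Pow(Add(-122, Rational(-1, 3)), -1)) = Mul(-1, Pow(Rational(-367, 3), -1)) = Mul(-1, Rational(-3, 367)) = Rational(3, 367)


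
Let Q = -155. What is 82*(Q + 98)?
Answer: -4674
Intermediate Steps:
82*(Q + 98) = 82*(-155 + 98) = 82*(-57) = -4674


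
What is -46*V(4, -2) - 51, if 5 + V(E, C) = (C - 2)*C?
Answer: -189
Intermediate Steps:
V(E, C) = -5 + C*(-2 + C) (V(E, C) = -5 + (C - 2)*C = -5 + (-2 + C)*C = -5 + C*(-2 + C))
-46*V(4, -2) - 51 = -46*(-5 + (-2)**2 - 2*(-2)) - 51 = -46*(-5 + 4 + 4) - 51 = -46*3 - 51 = -138 - 51 = -189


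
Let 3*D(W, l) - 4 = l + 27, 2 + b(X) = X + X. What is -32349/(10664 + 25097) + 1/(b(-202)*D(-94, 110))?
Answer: -617319379/682391402 ≈ -0.90464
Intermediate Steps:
b(X) = -2 + 2*X (b(X) = -2 + (X + X) = -2 + 2*X)
D(W, l) = 31/3 + l/3 (D(W, l) = 4/3 + (l + 27)/3 = 4/3 + (27 + l)/3 = 4/3 + (9 + l/3) = 31/3 + l/3)
-32349/(10664 + 25097) + 1/(b(-202)*D(-94, 110)) = -32349/(10664 + 25097) + 1/((-2 + 2*(-202))*(31/3 + (⅓)*110)) = -32349/35761 + 1/((-2 - 404)*(31/3 + 110/3)) = -32349*1/35761 + 1/(-406*47) = -32349/35761 - 1/406*1/47 = -32349/35761 - 1/19082 = -617319379/682391402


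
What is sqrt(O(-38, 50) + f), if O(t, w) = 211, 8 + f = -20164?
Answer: I*sqrt(19961) ≈ 141.28*I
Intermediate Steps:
f = -20172 (f = -8 - 20164 = -20172)
sqrt(O(-38, 50) + f) = sqrt(211 - 20172) = sqrt(-19961) = I*sqrt(19961)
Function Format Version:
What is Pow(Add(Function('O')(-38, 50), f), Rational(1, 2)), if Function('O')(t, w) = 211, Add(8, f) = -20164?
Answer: Mul(I, Pow(19961, Rational(1, 2))) ≈ Mul(141.28, I)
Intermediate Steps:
f = -20172 (f = Add(-8, -20164) = -20172)
Pow(Add(Function('O')(-38, 50), f), Rational(1, 2)) = Pow(Add(211, -20172), Rational(1, 2)) = Pow(-19961, Rational(1, 2)) = Mul(I, Pow(19961, Rational(1, 2)))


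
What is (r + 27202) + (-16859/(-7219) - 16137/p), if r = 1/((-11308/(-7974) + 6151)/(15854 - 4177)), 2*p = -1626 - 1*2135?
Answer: 18124992346988358834/665997275716369 ≈ 27215.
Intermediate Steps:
p = -3761/2 (p = (-1626 - 1*2135)/2 = (-1626 - 2135)/2 = (½)*(-3761) = -3761/2 ≈ -1880.5)
r = 46556199/24529691 (r = 1/((-11308*(-1/7974) + 6151)/11677) = 1/((5654/3987 + 6151)*(1/11677)) = 1/((24529691/3987)*(1/11677)) = 1/(24529691/46556199) = 46556199/24529691 ≈ 1.8980)
(r + 27202) + (-16859/(-7219) - 16137/p) = (46556199/24529691 + 27202) + (-16859/(-7219) - 16137/(-3761/2)) = 667303210781/24529691 + (-16859*(-1/7219) - 16137*(-2/3761)) = 667303210781/24529691 + (16859/7219 + 32274/3761) = 667303210781/24529691 + 296392705/27150659 = 18124992346988358834/665997275716369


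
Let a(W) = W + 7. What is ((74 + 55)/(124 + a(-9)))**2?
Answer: 16641/14884 ≈ 1.1180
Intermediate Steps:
a(W) = 7 + W
((74 + 55)/(124 + a(-9)))**2 = ((74 + 55)/(124 + (7 - 9)))**2 = (129/(124 - 2))**2 = (129/122)**2 = 16641/14884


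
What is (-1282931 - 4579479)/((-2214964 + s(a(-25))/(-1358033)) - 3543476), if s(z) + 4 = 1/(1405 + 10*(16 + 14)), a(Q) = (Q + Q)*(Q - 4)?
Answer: 13574095338398650/13333358390219781 ≈ 1.0181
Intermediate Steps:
a(Q) = 2*Q*(-4 + Q) (a(Q) = (2*Q)*(-4 + Q) = 2*Q*(-4 + Q))
s(z) = -6819/1705 (s(z) = -4 + 1/(1405 + 10*(16 + 14)) = -4 + 1/(1405 + 10*30) = -4 + 1/(1405 + 300) = -4 + 1/1705 = -6819/1705)
(-1282931 - 4579479)/((-2214964 + s(a(-25))/(-1358033)) - 3543476) = (-1282931 - 4579479)/((-2214964 - 6819/1705/(-1358033)) - 3543476) = -5862410/((-2214964 - 6819/1705*(-1/1358033)) - 3543476) = -5862410/((-2214964 + 6819/2315446265) - 3543476) = -5862410/(-5128630120902641/2315446265 - 3543476) = -5862410/(-13333358390219781/2315446265) = -5862410*(-2315446265/13333358390219781) = 13574095338398650/13333358390219781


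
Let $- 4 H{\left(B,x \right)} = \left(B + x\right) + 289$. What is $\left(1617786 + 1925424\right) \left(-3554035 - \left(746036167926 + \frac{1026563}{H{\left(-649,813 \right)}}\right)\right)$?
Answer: $- \frac{399149681040893606670}{151} \approx -2.6434 \cdot 10^{18}$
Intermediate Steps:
$H{\left(B,x \right)} = - \frac{289}{4} - \frac{B}{4} - \frac{x}{4}$ ($H{\left(B,x \right)} = - \frac{\left(B + x\right) + 289}{4} = - \frac{289 + B + x}{4} = - \frac{289}{4} - \frac{B}{4} - \frac{x}{4}$)
$\left(1617786 + 1925424\right) \left(-3554035 - \left(746036167926 + \frac{1026563}{H{\left(-649,813 \right)}}\right)\right) = \left(1617786 + 1925424\right) \left(-3554035 - \left(746036167926 + \frac{1026563}{- \frac{289}{4} - - \frac{649}{4} - \frac{813}{4}}\right)\right) = 3543210 \left(-3554035 - \left(746036167926 + \frac{1026563}{- \frac{289}{4} + \frac{649}{4} - \frac{813}{4}}\right)\right) = 3543210 \left(-3554035 - \left(746036167926 + \frac{1026563}{- \frac{453}{4}}\right)\right) = 3543210 \left(-3554035 - \frac{337954379964226}{453}\right) = 3543210 \left(- \frac{337955989942081}{453}\right) = - \frac{399149681040893606670}{151}$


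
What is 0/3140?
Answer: 0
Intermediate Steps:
0/3140 = (1/3140)*0 = 0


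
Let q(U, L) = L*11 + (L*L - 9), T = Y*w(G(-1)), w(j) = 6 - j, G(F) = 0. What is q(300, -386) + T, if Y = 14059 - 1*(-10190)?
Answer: 290235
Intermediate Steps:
Y = 24249 (Y = 14059 + 10190 = 24249)
T = 145494 (T = 24249*(6 - 1*0) = 24249*(6 + 0) = 24249*6 = 145494)
q(U, L) = -9 + L**2 + 11*L (q(U, L) = 11*L + (L**2 - 9) = 11*L + (-9 + L**2) = -9 + L**2 + 11*L)
q(300, -386) + T = (-9 + (-386)**2 + 11*(-386)) + 145494 = (-9 + 148996 - 4246) + 145494 = 144741 + 145494 = 290235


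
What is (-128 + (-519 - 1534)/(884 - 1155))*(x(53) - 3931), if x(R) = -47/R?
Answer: 6800807650/14363 ≈ 4.7350e+5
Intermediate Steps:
(-128 + (-519 - 1534)/(884 - 1155))*(x(53) - 3931) = (-128 + (-519 - 1534)/(884 - 1155))*(-47/53 - 3931) = (-128 - 2053/(-271))*(-47*1/53 - 3931) = (-128 - 2053*(-1/271))*(-47/53 - 3931) = (-128 + 2053/271)*(-208390/53) = -32635/271*(-208390/53) = 6800807650/14363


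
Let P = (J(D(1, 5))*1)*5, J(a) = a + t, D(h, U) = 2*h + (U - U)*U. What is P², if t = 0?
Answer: 100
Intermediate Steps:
D(h, U) = 2*h (D(h, U) = 2*h + 0*U = 2*h + 0 = 2*h)
J(a) = a (J(a) = a + 0 = a)
P = 10 (P = ((2*1)*1)*5 = (2*1)*5 = 2*5 = 10)
P² = 10² = 100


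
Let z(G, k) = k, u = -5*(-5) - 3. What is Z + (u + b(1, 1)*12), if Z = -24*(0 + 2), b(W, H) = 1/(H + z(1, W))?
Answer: -20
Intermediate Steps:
u = 22 (u = 25 - 3 = 22)
b(W, H) = 1/(H + W)
Z = -48 (Z = -24*2 = -6*8 = -48)
Z + (u + b(1, 1)*12) = -48 + (22 + 12/(1 + 1)) = -48 + (22 + 12/2) = -48 + (22 + (½)*12) = -48 + (22 + 6) = -48 + 28 = -20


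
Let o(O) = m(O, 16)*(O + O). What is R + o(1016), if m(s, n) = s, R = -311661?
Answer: 1752851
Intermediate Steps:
o(O) = 2*O**2 (o(O) = O*(O + O) = O*(2*O) = 2*O**2)
R + o(1016) = -311661 + 2*1016**2 = -311661 + 2*1032256 = -311661 + 2064512 = 1752851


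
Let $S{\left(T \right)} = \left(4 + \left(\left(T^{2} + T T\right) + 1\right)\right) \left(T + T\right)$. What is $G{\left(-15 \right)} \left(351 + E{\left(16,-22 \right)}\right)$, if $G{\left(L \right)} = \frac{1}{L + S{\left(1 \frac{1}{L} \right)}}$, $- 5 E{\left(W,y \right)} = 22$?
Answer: $- \frac{1169775}{52879} \approx -22.122$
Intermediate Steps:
$S{\left(T \right)} = 2 T \left(5 + 2 T^{2}\right)$ ($S{\left(T \right)} = \left(4 + \left(\left(T^{2} + T^{2}\right) + 1\right)\right) 2 T = \left(4 + \left(2 T^{2} + 1\right)\right) 2 T = \left(4 + \left(1 + 2 T^{2}\right)\right) 2 T = \left(5 + 2 T^{2}\right) 2 T = 2 T \left(5 + 2 T^{2}\right)$)
$E{\left(W,y \right)} = - \frac{22}{5}$ ($E{\left(W,y \right)} = \left(- \frac{1}{5}\right) 22 = - \frac{22}{5}$)
$G{\left(L \right)} = \frac{1}{L + \frac{4}{L^{3}} + \frac{10}{L}}$ ($G{\left(L \right)} = \frac{1}{L + \left(4 \left(1 \frac{1}{L}\right)^{3} + 10 \cdot 1 \frac{1}{L}\right)} = \frac{1}{L + \left(4 \left(\frac{1}{L}\right)^{3} + \frac{10}{L}\right)} = \frac{1}{L + \left(\frac{4}{L^{3}} + \frac{10}{L}\right)} = \frac{1}{L + \frac{4}{L^{3}} + \frac{10}{L}}$)
$G{\left(-15 \right)} \left(351 + E{\left(16,-22 \right)}\right) = \frac{\left(-15\right)^{3}}{4 + \left(-15\right)^{4} + 10 \left(-15\right)^{2}} \left(351 - \frac{22}{5}\right) = - \frac{3375}{4 + 50625 + 10 \cdot 225} \cdot \frac{1733}{5} = - \frac{3375}{4 + 50625 + 2250} \cdot \frac{1733}{5} = - \frac{3375}{52879} \cdot \frac{1733}{5} = \left(-3375\right) \frac{1}{52879} \cdot \frac{1733}{5} = \left(- \frac{3375}{52879}\right) \frac{1733}{5} = - \frac{1169775}{52879}$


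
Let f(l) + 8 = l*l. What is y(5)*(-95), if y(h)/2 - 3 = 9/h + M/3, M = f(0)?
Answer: -1216/3 ≈ -405.33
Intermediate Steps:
f(l) = -8 + l² (f(l) = -8 + l*l = -8 + l²)
M = -8 (M = -8 + 0² = -8 + 0 = -8)
y(h) = ⅔ + 18/h (y(h) = 6 + 2*(9/h - 8/3) = 6 + 2*(-8/3 + 9/h) = 6 + (-16/3 + 18/h) = ⅔ + 18/h)
y(5)*(-95) = (⅔ + 18/5)*(-95) = (64/15)*(-95) = -1216/3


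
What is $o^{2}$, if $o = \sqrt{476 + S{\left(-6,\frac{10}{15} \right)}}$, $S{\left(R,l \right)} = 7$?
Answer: $483$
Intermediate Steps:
$o = \sqrt{483}$ ($o = \sqrt{476 + 7} = \sqrt{483} \approx 21.977$)
$o^{2} = \left(\sqrt{483}\right)^{2} = 483$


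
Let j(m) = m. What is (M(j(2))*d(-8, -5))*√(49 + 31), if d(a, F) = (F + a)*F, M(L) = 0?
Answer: 0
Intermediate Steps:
d(a, F) = F*(F + a)
(M(j(2))*d(-8, -5))*√(49 + 31) = (0*(-5*(-5 - 8)))*√(49 + 31) = (0*(-5*(-13)))*√80 = (0*65)*(4*√5) = 0*(4*√5) = 0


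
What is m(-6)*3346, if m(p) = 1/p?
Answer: -1673/3 ≈ -557.67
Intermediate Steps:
m(-6)*3346 = 3346/(-6) = -⅙*3346 = -1673/3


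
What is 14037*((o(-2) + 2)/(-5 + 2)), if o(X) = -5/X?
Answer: -42111/2 ≈ -21056.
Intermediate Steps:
14037*((o(-2) + 2)/(-5 + 2)) = 14037*((-5/(-2) + 2)/(-5 + 2)) = 14037*((-5*(-½) + 2)/(-3)) = 14037*((5/2 + 2)*(-⅓)) = 14037*((9/2)*(-⅓)) = 14037*(-3/2) = -42111/2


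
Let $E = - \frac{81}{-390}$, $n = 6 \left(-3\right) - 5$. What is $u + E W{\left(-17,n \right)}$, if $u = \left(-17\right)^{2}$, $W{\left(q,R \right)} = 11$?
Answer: $\frac{37867}{130} \approx 291.28$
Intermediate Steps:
$n = -23$ ($n = -18 - 5 = -23$)
$u = 289$
$E = \frac{27}{130}$ ($E = \left(-81\right) \left(- \frac{1}{390}\right) = \frac{27}{130} \approx 0.20769$)
$u + E W{\left(-17,n \right)} = 289 + \frac{27}{130} \cdot 11 = 289 + \frac{297}{130} = \frac{37867}{130}$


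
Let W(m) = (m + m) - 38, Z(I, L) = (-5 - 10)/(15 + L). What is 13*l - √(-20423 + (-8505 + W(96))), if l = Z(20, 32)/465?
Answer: -13/1457 - I*√28774 ≈ -0.0089224 - 169.63*I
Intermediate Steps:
Z(I, L) = -15/(15 + L)
W(m) = -38 + 2*m (W(m) = 2*m - 38 = -38 + 2*m)
l = -1/1457 (l = -15/(15 + 32)/465 = -15/47*(1/465) = -15*1/47*(1/465) = -15/47*1/465 = -1/1457 ≈ -0.00068634)
13*l - √(-20423 + (-8505 + W(96))) = 13*(-1/1457) - √(-20423 + (-8505 + (-38 + 2*96))) = -13/1457 - √(-20423 + (-8505 + (-38 + 192))) = -13/1457 - √(-20423 + (-8505 + 154)) = -13/1457 - √(-20423 - 8351) = -13/1457 - √(-28774) = -13/1457 - I*√28774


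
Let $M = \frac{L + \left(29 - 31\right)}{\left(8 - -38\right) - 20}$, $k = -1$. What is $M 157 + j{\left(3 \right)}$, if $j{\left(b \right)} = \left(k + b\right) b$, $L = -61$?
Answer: $- \frac{9735}{26} \approx -374.42$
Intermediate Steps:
$j{\left(b \right)} = b \left(-1 + b\right)$ ($j{\left(b \right)} = \left(-1 + b\right) b = b \left(-1 + b\right)$)
$M = - \frac{63}{26}$ ($M = \frac{-61 + \left(29 - 31\right)}{\left(8 - -38\right) - 20} = \frac{-61 - 2}{\left(8 + 38\right) - 20} = - \frac{63}{46 - 20} = - \frac{63}{26} \approx -2.4231$)
$M 157 + j{\left(3 \right)} = \left(- \frac{63}{26}\right) 157 + 3 \left(-1 + 3\right) = - \frac{9891}{26} + 3 \cdot 2 = - \frac{9891}{26} + 6 = - \frac{9735}{26}$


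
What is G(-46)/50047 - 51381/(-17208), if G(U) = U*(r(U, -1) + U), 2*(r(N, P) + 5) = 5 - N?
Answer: 287961099/95689864 ≈ 3.0093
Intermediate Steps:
r(N, P) = -5/2 - N/2 (r(N, P) = -5 + (5 - N)/2 = -5 + (5/2 - N/2) = -5/2 - N/2)
G(U) = U*(-5/2 + U/2) (G(U) = U*((-5/2 - U/2) + U) = U*(-5/2 + U/2))
G(-46)/50047 - 51381/(-17208) = ((½)*(-46)*(-5 - 46))/50047 - 51381/(-17208) = ((½)*(-46)*(-51))*(1/50047) - 51381*(-1/17208) = 1173*(1/50047) + 5709/1912 = 1173/50047 + 5709/1912 = 287961099/95689864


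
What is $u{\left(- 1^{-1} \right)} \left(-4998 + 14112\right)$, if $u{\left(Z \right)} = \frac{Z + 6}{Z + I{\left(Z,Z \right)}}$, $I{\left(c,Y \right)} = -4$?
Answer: $-9114$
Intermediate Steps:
$u{\left(Z \right)} = \frac{6 + Z}{-4 + Z}$ ($u{\left(Z \right)} = \frac{Z + 6}{Z - 4} = \frac{6 + Z}{-4 + Z}$)
$u{\left(- 1^{-1} \right)} \left(-4998 + 14112\right) = \frac{6 - 1^{-1}}{-4 - 1^{-1}} \left(-4998 + 14112\right) = \frac{6 - 1}{-4 - 1} \cdot 9114 = \frac{1}{-5} \cdot 5 \cdot 9114 = \left(- \frac{1}{5}\right) 5 \cdot 9114 = \left(-1\right) 9114 = -9114$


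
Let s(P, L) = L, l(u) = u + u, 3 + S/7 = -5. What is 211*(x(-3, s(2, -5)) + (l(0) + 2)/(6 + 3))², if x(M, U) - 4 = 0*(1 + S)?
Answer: 304684/81 ≈ 3761.5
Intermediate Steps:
S = -56 (S = -21 + 7*(-5) = -21 - 35 = -56)
l(u) = 2*u
x(M, U) = 4 (x(M, U) = 4 + 0*(1 - 56) = 4 + 0*(-55) = 4 + 0 = 4)
211*(x(-3, s(2, -5)) + (l(0) + 2)/(6 + 3))² = 211*(4 + (2*0 + 2)/(6 + 3))² = 211*(4 + (0 + 2)/9)² = 211*(4 + 2*(⅑))² = 211*(4 + 2/9)² = 211*(38/9)² = 211*(1444/81) = 304684/81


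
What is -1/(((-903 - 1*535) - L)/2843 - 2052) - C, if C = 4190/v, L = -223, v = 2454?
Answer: -4073647828/2386535859 ≈ -1.7069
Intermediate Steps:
C = 2095/1227 (C = 4190/2454 = 4190*(1/2454) = 2095/1227 ≈ 1.7074)
-1/(((-903 - 1*535) - L)/2843 - 2052) - C = -1/(((-903 - 1*535) - 1*(-223))/2843 - 2052) - 1*2095/1227 = -1/(((-903 - 535) + 223)*(1/2843) - 2052) - 2095/1227 = -1/((-1438 + 223)*(1/2843) - 2052) - 2095/1227 = -1/(-1215*1/2843 - 2052) - 2095/1227 = -1/(-1215/2843 - 2052) - 2095/1227 = -1/(-5835051/2843) - 2095/1227 = -1*(-2843/5835051) - 2095/1227 = 2843/5835051 - 2095/1227 = -4073647828/2386535859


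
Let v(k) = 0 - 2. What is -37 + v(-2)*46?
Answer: -129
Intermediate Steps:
v(k) = -2
-37 + v(-2)*46 = -37 - 2*46 = -37 - 92 = -129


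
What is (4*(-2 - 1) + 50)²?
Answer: 1444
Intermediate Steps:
(4*(-2 - 1) + 50)² = (4*(-3) + 50)² = (-12 + 50)² = 38² = 1444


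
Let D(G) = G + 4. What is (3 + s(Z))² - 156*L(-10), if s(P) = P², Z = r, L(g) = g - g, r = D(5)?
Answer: 7056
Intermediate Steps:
D(G) = 4 + G
r = 9 (r = 4 + 5 = 9)
L(g) = 0
Z = 9
(3 + s(Z))² - 156*L(-10) = (3 + 9²)² - 156*0 = (3 + 81)² + 0 = 84² + 0 = 7056 + 0 = 7056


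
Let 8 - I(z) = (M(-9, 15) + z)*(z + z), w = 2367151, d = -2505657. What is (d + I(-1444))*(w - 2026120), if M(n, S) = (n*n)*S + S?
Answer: -1065272055111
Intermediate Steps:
M(n, S) = S + S*n² (M(n, S) = n²*S + S = S*n² + S = S + S*n²)
I(z) = 8 - 2*z*(1230 + z) (I(z) = 8 - (15*(1 + (-9)²) + z)*(z + z) = 8 - (15*(1 + 81) + z)*2*z = 8 - (15*82 + z)*2*z = 8 - (1230 + z)*2*z = 8 - 2*z*(1230 + z))
(d + I(-1444))*(w - 2026120) = (-2505657 + (8 - 2460*(-1444) - 2*(-1444)²))*(2367151 - 2026120) = (-2505657 + (8 + 3552240 - 2*2085136))*341031 = (-2505657 + (8 + 3552240 - 4170272))*341031 = (-2505657 - 618024)*341031 = -3123681*341031 = -1065272055111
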